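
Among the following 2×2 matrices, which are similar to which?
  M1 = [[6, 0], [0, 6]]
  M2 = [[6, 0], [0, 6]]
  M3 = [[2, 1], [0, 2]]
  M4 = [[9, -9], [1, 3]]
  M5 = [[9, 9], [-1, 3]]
Characteristic polynomials: χ_{M1} = (x - 6)^2, χ_{M2} = (x - 6)^2, χ_{M3} = (x - 2)^2, χ_{M4} = (x - 6)^2, χ_{M5} = (x - 6)^2.

{M1, M2}: invariant factors x - 6, x - 6.

{M3}: invariant factors (x - 2)^2.

{M4, M5}: invariant factors (x - 6)^2.

Matrices are similar if and only if their invariant-factor lists agree; the partition into similarity classes is {M1, M2}, {M3}, {M4, M5}.

3 classes: {M1, M2}, {M3}, {M4, M5}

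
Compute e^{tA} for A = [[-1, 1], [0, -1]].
A has Jordan form J = [[-1, 1], [0, -1]] with A = PJP^{-1}, so e^{tA} = P e^{tJ} P^{-1}.

For a Jordan block J_k(λ), e^{tJ_k(λ)} = e^{λt} · (I + tN + t^2 N^2/2! + ... + t^{k-1} N^{k-1}/(k-1)!) where N is the nilpotent superdiagonal part.

Assembling the blocks and conjugating back gives the entries of e^{tA} as shown above.

e^{tA} = [[e^{-t}, t*e^{-t}], [0, e^{-t}]]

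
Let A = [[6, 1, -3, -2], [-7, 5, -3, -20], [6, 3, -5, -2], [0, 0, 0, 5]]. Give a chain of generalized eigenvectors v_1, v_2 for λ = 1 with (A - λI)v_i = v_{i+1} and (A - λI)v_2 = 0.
v_1 = [[0, 1, 0, 0]]^T, v_2 = [[1, 4, 3, 0]]^T

We seek v_1 ∈ ker((A - I)^2) \ ker(A - I), then set v_{i+1} = (A - I) v_i.

One such chain is v_1 = [[0, 1, 0, 0]]^T, v_2 = [[1, 4, 3, 0]]^T. Check: (A - I) v_2 = [[0, 0, 0, 0]]^T = 0.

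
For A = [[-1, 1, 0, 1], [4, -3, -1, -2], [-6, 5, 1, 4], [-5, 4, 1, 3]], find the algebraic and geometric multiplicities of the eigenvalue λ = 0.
The characteristic polynomial is x^4, so the factor x appears with exponent 4: the algebraic multiplicity is 4.

rank(A) = 2, so the eigenspace has dimension 4 - 2 = 2: the geometric multiplicity is 2.

Since 2 < 4, A is not diagonalizable.

algebraic multiplicity 4, geometric multiplicity 2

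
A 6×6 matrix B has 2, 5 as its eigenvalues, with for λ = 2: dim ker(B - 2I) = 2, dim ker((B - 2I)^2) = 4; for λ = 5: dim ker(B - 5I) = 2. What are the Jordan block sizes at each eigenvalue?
Jordan blocks: (2, 2), (2, 2), (5, 1), (5, 1)

λ = 2: successive nullity increments [2, 2] count blocks of size ≥ k; block sizes are [2, 2].
λ = 5: successive nullity increments [2] count blocks of size ≥ k; block sizes are [1, 1].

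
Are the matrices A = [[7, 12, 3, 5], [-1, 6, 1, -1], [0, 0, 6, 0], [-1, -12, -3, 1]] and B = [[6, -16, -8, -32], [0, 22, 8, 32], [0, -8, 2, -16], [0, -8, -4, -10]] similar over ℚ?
Both have characteristic polynomial (x - 6)^3(x - 2), but the minimal polynomial of A is (x - 6)^2(x - 2) while the minimal polynomial of B is (x - 6)(x - 2). The minimal polynomial is a similarity invariant, so A and B are not similar.

No.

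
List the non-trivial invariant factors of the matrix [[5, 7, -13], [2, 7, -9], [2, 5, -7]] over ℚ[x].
The Jordan structure of A has elementary divisors (x - 1), (x - 2)^2. Arranging the block sizes at each eigenvalue in decreasing order and taking row products gives the invariant factors.

Invariant factors (smallest first, each dividing the next): (x - 2)^2(x - 1).

Check: the last factor (x - 2)^2(x - 1) is the minimal polynomial, and the product (x - 2)^2(x - 1) is the characteristic polynomial.

(x - 2)^2(x - 1)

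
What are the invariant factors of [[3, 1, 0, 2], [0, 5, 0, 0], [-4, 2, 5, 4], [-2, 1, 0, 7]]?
The Jordan structure of A has elementary divisors (x - 5)^2, (x - 5), (x - 5). Arranging the block sizes at each eigenvalue in decreasing order and taking row products gives the invariant factors.

Invariant factors (smallest first, each dividing the next): x - 5, x - 5, (x - 5)^2.

Check: the last factor (x - 5)^2 is the minimal polynomial, and the product (x - 5)^4 is the characteristic polynomial.

x - 5, x - 5, (x - 5)^2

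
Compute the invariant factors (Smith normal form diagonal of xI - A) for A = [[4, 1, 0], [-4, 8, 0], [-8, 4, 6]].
The Jordan structure of A has elementary divisors (x - 6)^2, (x - 6). Arranging the block sizes at each eigenvalue in decreasing order and taking row products gives the invariant factors.

Invariant factors (smallest first, each dividing the next): x - 6, (x - 6)^2.

Check: the last factor (x - 6)^2 is the minimal polynomial, and the product (x - 6)^3 is the characteristic polynomial.

x - 6, (x - 6)^2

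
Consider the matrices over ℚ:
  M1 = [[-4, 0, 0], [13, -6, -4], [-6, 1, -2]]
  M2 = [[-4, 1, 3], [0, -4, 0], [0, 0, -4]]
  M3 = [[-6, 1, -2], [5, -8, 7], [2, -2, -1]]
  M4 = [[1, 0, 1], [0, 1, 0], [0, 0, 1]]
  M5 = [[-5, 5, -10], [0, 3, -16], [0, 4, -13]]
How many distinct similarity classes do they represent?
Characteristic polynomials: χ_{M1} = (x + 4)^3, χ_{M2} = (x + 4)^3, χ_{M3} = (x + 5)^3, χ_{M4} = (x - 1)^3, χ_{M5} = (x + 5)^3.

{M1}: invariant factors (x + 4)^3.

{M2}: invariant factors x + 4, (x + 4)^2.

{M3}: invariant factors (x + 5)^3.

{M4}: invariant factors x - 1, (x - 1)^2.

{M5}: invariant factors x + 5, (x + 5)^2.

Matrices are similar if and only if their invariant-factor lists agree; the partition into similarity classes is {M1}, {M2}, {M3}, {M4}, {M5}.

5 classes: {M1}, {M2}, {M3}, {M4}, {M5}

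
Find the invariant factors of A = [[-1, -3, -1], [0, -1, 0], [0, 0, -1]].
The Jordan structure of A has elementary divisors (x + 1)^2, (x + 1). Arranging the block sizes at each eigenvalue in decreasing order and taking row products gives the invariant factors.

Invariant factors (smallest first, each dividing the next): x + 1, (x + 1)^2.

Check: the last factor (x + 1)^2 is the minimal polynomial, and the product (x + 1)^3 is the characteristic polynomial.

x + 1, (x + 1)^2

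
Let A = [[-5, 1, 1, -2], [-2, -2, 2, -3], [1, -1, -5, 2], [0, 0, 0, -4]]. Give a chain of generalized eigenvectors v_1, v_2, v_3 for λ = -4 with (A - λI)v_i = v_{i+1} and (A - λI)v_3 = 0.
v_1 = [[0, 0, 2, 1]]^T, v_2 = [[0, 1, 0, 0]]^T, v_3 = [[1, 2, -1, 0]]^T

We seek v_1 ∈ ker((A + 4I)^3) \ ker((A + 4I)^2), then set v_{i+1} = (A + 4I) v_i.

One such chain is v_1 = [[0, 0, 2, 1]]^T, v_2 = [[0, 1, 0, 0]]^T, v_3 = [[1, 2, -1, 0]]^T. Check: (A + 4I) v_3 = [[0, 0, 0, 0]]^T = 0.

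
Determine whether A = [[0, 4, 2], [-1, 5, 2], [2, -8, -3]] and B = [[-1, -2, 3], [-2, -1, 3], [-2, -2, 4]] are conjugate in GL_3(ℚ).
Two matrices over a field are similar if and only if they have the same invariant factors.

Both A and B have characteristic polynomial x(x - 1)^2 and minimal polynomial x(x - 1). Computing further, both have invariant factors x - 1, x(x - 1). Hence A and B are similar.

Yes.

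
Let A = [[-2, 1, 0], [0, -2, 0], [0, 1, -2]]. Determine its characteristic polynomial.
xI - A = [[x + 2, -1, 0], [0, x + 2, 0], [0, -1, x + 2]].

Expanding det(xI - A) along the first row:
det(xI - A) = + (x + 2)·det([[x + 2, 0], [-1, x + 2]]) - (-1)·det([[0, 0], [0, x + 2]]) + (0)·det([[0, x + 2], [0, -1]]).

Evaluating gives χ_A(x) = x^3 + 6x^2 + 12x + 8 = (x + 2)^3.

χ_A(x) = (x + 2)^3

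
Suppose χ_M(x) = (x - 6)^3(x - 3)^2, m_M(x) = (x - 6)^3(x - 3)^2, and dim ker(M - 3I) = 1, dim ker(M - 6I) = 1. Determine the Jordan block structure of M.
Jordan blocks: (3, 2), (6, 3)

λ = 3: algebraic multiplicity 2 (exponent in χ_M), largest block size 2 (exponent in m_M), 1 block (geometric multiplicity). This forces block sizes [2].
λ = 6: algebraic multiplicity 3 (exponent in χ_M), largest block size 3 (exponent in m_M), 1 block (geometric multiplicity). This forces block sizes [3].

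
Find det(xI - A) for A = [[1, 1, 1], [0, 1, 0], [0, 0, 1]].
χ_A(x) = (x - 1)^3

xI - A = [[x - 1, -1, -1], [0, x - 1, 0], [0, 0, x - 1]].

Expanding det(xI - A) along the first row:
det(xI - A) = + (x - 1)·det([[x - 1, 0], [0, x - 1]]) - (-1)·det([[0, 0], [0, x - 1]]) + (-1)·det([[0, x - 1], [0, 0]]).

Evaluating gives χ_A(x) = x^3 - 3x^2 + 3x - 1 = (x - 1)^3.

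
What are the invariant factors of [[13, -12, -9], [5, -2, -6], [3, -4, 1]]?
The Jordan structure of A has elementary divisors (x - 4)^3. Arranging the block sizes at each eigenvalue in decreasing order and taking row products gives the invariant factors.

Invariant factors (smallest first, each dividing the next): (x - 4)^3.

Check: the last factor (x - 4)^3 is the minimal polynomial, and the product (x - 4)^3 is the characteristic polynomial.

(x - 4)^3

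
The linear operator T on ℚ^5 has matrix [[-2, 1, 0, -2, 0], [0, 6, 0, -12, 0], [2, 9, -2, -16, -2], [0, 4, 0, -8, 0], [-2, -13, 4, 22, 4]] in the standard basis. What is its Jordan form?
The characteristic polynomial is det(xI - A) = x^2(x - 2)(x + 2)^2, so the eigenvalues are -2 (algebraic multiplicity 2), 0 (algebraic multiplicity 2), 2 (algebraic multiplicity 1).

For λ = -2: rank(A + 2I) = 4, rank((A + 2I)^2) = 3. The eigenspace has dimension 5 - 4 = 1, so there is 1 Jordan block; the rank sequence gives block sizes [2].

For λ = 0: rank(A) = 3. The eigenspace has dimension 5 - 3 = 2, so there are 2 Jordan blocks; the rank sequence gives block sizes [1, 1].

For λ = 2: algebraic multiplicity 1 gives one 1×1 block.

Assembling the blocks gives the Jordan form J above.

J = [[-2, 1, 0, 0, 0], [0, -2, 0, 0, 0], [0, 0, 0, 0, 0], [0, 0, 0, 0, 0], [0, 0, 0, 0, 2]]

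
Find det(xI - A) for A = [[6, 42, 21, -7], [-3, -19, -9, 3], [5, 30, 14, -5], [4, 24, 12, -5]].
xI - A = [[x - 6, -42, -21, 7], [3, x + 19, 9, -3], [-5, -30, x - 14, 5], [-4, -24, -12, x + 5]].

Expanding det(xI - A) along the first row:
det(xI - A) = + (x - 6)·det([[x + 19, 9, -3], [-30, x - 14, 5], [-24, -12, x + 5]]) - (-42)·det([[3, 9, -3], [-5, x - 14, 5], [-4, -12, x + 5]]) + (-21)·det([[3, x + 19, -3], [-5, -30, 5], [-4, -24, x + 5]]) - (7)·det([[3, x + 19, 9], [-5, -30, x - 14], [-4, -24, -12]]).

Evaluating gives χ_A(x) = x^4 + 4x^3 + 6x^2 + 4x + 1 = (x + 1)^4.

χ_A(x) = (x + 1)^4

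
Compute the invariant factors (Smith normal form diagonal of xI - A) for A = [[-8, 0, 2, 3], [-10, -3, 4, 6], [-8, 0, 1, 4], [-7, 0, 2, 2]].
x + 3, (x + 1)^2(x + 3)

The Jordan structure of A has elementary divisors (x + 3), (x + 3), (x + 1)^2. Arranging the block sizes at each eigenvalue in decreasing order and taking row products gives the invariant factors.

Invariant factors (smallest first, each dividing the next): x + 3, (x + 1)^2(x + 3).

Check: the last factor (x + 1)^2(x + 3) is the minimal polynomial, and the product (x + 1)^2(x + 3)^2 is the characteristic polynomial.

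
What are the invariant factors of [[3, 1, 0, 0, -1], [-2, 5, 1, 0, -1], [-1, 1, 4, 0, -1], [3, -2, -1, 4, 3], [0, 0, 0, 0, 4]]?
The Jordan structure of A has elementary divisors (x - 4)^3, (x - 4)^2. Arranging the block sizes at each eigenvalue in decreasing order and taking row products gives the invariant factors.

Invariant factors (smallest first, each dividing the next): (x - 4)^2, (x - 4)^3.

Check: the last factor (x - 4)^3 is the minimal polynomial, and the product (x - 4)^5 is the characteristic polynomial.

(x - 4)^2, (x - 4)^3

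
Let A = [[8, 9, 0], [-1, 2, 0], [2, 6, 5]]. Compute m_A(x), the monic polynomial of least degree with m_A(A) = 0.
The characteristic polynomial factors as (x - 5)^3. The minimal polynomial is ∏(x - λ)^{k_λ} where k_λ is the size of the largest Jordan block at λ.

For λ = 5: rank(A - 5I) = 1, and the largest Jordan block has size 2 (the smallest k with rank((A - 5I)^k) = rank((A - 5I)^(k+1))).

So m_A(x) = (x - 5)^2.

m_A(x) = (x - 5)^2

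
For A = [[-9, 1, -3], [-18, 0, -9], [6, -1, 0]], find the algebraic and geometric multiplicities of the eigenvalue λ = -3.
algebraic multiplicity 3, geometric multiplicity 2

The characteristic polynomial is (x + 3)^3, so the factor x + 3 appears with exponent 3: the algebraic multiplicity is 3.

rank(A + 3I) = 1, so the eigenspace has dimension 3 - 1 = 2: the geometric multiplicity is 2.

Since 2 < 3, A is not diagonalizable.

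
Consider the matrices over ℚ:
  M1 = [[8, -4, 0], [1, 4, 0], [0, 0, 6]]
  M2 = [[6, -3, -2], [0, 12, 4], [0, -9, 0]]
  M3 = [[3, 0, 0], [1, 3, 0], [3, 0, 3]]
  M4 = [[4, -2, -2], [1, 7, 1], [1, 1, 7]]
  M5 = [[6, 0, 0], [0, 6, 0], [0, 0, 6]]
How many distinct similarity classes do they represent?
3 classes: {M1, M2, M4}, {M3}, {M5}

Characteristic polynomials: χ_{M1} = (x - 6)^3, χ_{M2} = (x - 6)^3, χ_{M3} = (x - 3)^3, χ_{M4} = (x - 6)^3, χ_{M5} = (x - 6)^3.

{M1, M2, M4}: invariant factors x - 6, (x - 6)^2.

{M3}: invariant factors x - 3, (x - 3)^2.

{M5}: invariant factors x - 6, x - 6, x - 6.

Matrices are similar if and only if their invariant-factor lists agree; the partition into similarity classes is {M1, M2, M4}, {M3}, {M5}.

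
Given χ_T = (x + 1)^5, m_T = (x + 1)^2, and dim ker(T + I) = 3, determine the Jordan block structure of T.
Jordan blocks: (-1, 2), (-1, 2), (-1, 1)

λ = -1: algebraic multiplicity 5 (exponent in χ_T), largest block size 2 (exponent in m_T), 3 blocks (geometric multiplicity). These force block sizes [2, 2, 1].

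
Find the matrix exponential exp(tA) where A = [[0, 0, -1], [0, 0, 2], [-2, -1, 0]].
e^{tA} = [[t^2 + 1, t^2/2, -t], [-2*t^2, 1 - t^2, 2*t], [-2*t, -t, 1]]

A has Jordan form J = [[0, 1, 0], [0, 0, 1], [0, 0, 0]] with A = PJP^{-1}, so e^{tA} = P e^{tJ} P^{-1}.

For a Jordan block J_k(λ), e^{tJ_k(λ)} = e^{λt} · (I + tN + t^2 N^2/2! + ... + t^{k-1} N^{k-1}/(k-1)!) where N is the nilpotent superdiagonal part.

Assembling the blocks and conjugating back gives the entries of e^{tA} as shown above.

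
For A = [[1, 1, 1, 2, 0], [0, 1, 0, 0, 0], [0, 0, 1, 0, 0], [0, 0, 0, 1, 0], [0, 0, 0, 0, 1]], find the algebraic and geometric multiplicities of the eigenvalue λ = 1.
The characteristic polynomial is (x - 1)^5, so the factor x - 1 appears with exponent 5: the algebraic multiplicity is 5.

rank(A - I) = 1, so the eigenspace has dimension 5 - 1 = 4: the geometric multiplicity is 4.

Since 4 < 5, A is not diagonalizable.

algebraic multiplicity 5, geometric multiplicity 4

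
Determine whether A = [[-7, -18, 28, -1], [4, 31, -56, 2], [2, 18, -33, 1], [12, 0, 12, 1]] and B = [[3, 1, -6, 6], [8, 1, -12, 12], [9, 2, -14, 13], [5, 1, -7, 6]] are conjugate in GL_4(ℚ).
trace(A) = -8 but trace(B) = -4. The trace is a similarity invariant, so A and B are not similar.

No.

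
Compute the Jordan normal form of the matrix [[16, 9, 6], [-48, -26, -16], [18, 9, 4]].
J = [[-2, 1, 0], [0, -2, 0], [0, 0, -2]]

The characteristic polynomial is det(xI - A) = (x + 2)^3, so the eigenvalues are -2 (algebraic multiplicity 3).

For λ = -2: rank(A + 2I) = 1, rank((A + 2I)^2) = 0. The eigenspace has dimension 3 - 1 = 2, so there are 2 Jordan blocks; the rank sequence gives block sizes [2, 1].

Assembling the blocks gives the Jordan form J above.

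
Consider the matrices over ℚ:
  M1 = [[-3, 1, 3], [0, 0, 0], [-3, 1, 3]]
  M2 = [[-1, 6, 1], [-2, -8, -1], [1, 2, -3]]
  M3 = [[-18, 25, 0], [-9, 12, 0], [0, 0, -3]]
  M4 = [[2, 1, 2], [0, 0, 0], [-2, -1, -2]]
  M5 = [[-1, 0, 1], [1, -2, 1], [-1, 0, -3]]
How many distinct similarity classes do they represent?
4 classes: {M1, M4}, {M2}, {M3}, {M5}

Characteristic polynomials: χ_{M1} = x^3, χ_{M2} = (x + 4)^3, χ_{M3} = (x + 3)^3, χ_{M4} = x^3, χ_{M5} = (x + 2)^3.

{M1, M4}: invariant factors x, x^2.

{M2}: invariant factors (x + 4)^3.

{M3}: invariant factors x + 3, (x + 3)^2.

{M5}: invariant factors x + 2, (x + 2)^2.

Matrices are similar if and only if their invariant-factor lists agree; the partition into similarity classes is {M1, M4}, {M2}, {M3}, {M5}.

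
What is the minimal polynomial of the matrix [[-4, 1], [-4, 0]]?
m_A(x) = (x + 2)^2

The characteristic polynomial factors as (x + 2)^2. The minimal polynomial is ∏(x - λ)^{k_λ} where k_λ is the size of the largest Jordan block at λ.

For λ = -2: rank(A + 2I) = 1, and the largest Jordan block has size 2 (the smallest k with rank((A + 2I)^k) = rank((A + 2I)^(k+1))).

So m_A(x) = (x + 2)^2.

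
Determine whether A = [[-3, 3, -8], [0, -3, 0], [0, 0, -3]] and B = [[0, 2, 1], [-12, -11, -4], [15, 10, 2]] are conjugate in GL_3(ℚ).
Two matrices over a field are similar if and only if they have the same invariant factors.

Both A and B have characteristic polynomial (x + 3)^3 and minimal polynomial (x + 3)^2. Computing further, both have invariant factors x + 3, (x + 3)^2. Hence A and B are similar.

Yes.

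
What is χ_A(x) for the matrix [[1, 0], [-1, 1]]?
χ_A(x) = (x - 1)^2

xI - A = [[x - 1, 0], [1, x - 1]].

Expanding det(xI - A) along the first row:
det(xI - A) = + (x - 1)·det([[x - 1]]) - (0)·det([[1]]).

Evaluating gives χ_A(x) = x^2 - 2x + 1 = (x - 1)^2.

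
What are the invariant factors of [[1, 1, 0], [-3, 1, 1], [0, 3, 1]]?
The Jordan structure of A has elementary divisors (x - 1)^3. Arranging the block sizes at each eigenvalue in decreasing order and taking row products gives the invariant factors.

Invariant factors (smallest first, each dividing the next): (x - 1)^3.

Check: the last factor (x - 1)^3 is the minimal polynomial, and the product (x - 1)^3 is the characteristic polynomial.

(x - 1)^3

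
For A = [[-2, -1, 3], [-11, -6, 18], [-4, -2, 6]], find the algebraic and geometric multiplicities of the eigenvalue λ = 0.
The characteristic polynomial is x(x + 1)^2, so the factor x appears with exponent 1: the algebraic multiplicity is 1.

rank(A) = 2, so the eigenspace has dimension 3 - 2 = 1: the geometric multiplicity is 1.

algebraic multiplicity 1, geometric multiplicity 1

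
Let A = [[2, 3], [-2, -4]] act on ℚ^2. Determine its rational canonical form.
R = [[0, 2], [1, -2]]

The invariant factors of A (the non-unit diagonal entries of the Smith normal form of xI - A over ℚ[x]) are x^2 + 2x - 2, each dividing the next. The characteristic polynomial is their product, x^2 + 2x - 2.

The rational canonical form is the block-diagonal matrix of companion matrices C(f_i):
R = [[0, 2], [1, -2]].

Note the characteristic polynomial does not split into linear factors over ℚ, so A has no Jordan form over ℚ; the rational canonical form exists over any field.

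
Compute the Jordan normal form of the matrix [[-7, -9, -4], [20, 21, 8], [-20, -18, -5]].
The characteristic polynomial is det(xI - A) = (x - 3)^3, so the eigenvalues are 3 (algebraic multiplicity 3).

For λ = 3: rank(A - 3I) = 1, rank((A - 3I)^2) = 0. The eigenspace has dimension 3 - 1 = 2, so there are 2 Jordan blocks; the rank sequence gives block sizes [2, 1].

Assembling the blocks gives the Jordan form J above.

J = [[3, 1, 0], [0, 3, 0], [0, 0, 3]]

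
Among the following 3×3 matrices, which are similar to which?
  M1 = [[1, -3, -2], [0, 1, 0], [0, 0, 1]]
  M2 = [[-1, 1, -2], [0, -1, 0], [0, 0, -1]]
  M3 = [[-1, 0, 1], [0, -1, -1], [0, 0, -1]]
2 classes: {M1}, {M2, M3}

Characteristic polynomials: χ_{M1} = (x - 1)^3, χ_{M2} = (x + 1)^3, χ_{M3} = (x + 1)^3.

{M1}: invariant factors x - 1, (x - 1)^2.

{M2, M3}: invariant factors x + 1, (x + 1)^2.

Matrices are similar if and only if their invariant-factor lists agree; the partition into similarity classes is {M1}, {M2, M3}.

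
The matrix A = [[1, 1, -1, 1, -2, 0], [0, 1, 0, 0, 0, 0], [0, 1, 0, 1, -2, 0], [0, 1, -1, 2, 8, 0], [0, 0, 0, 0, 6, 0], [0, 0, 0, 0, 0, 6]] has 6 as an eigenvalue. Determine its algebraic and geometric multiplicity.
The characteristic polynomial is (x - 6)^2(x - 1)^4, so the factor x - 6 appears with exponent 2: the algebraic multiplicity is 2.

rank(A - 6I) = 4, so the eigenspace has dimension 6 - 4 = 2: the geometric multiplicity is 2.

algebraic multiplicity 2, geometric multiplicity 2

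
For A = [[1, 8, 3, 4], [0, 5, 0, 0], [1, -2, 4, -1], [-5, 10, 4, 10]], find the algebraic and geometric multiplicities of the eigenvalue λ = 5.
algebraic multiplicity 4, geometric multiplicity 2

The characteristic polynomial is (x - 5)^4, so the factor x - 5 appears with exponent 4: the algebraic multiplicity is 4.

rank(A - 5I) = 2, so the eigenspace has dimension 4 - 2 = 2: the geometric multiplicity is 2.

Since 2 < 4, A is not diagonalizable.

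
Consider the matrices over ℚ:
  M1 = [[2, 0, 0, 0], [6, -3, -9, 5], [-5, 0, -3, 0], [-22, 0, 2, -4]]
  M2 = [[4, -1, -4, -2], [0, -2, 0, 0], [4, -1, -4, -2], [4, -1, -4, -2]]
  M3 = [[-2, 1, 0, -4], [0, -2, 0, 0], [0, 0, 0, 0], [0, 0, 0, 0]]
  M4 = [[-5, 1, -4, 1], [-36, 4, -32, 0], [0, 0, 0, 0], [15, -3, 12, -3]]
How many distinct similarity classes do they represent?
2 classes: {M1}, {M2, M3, M4}

Characteristic polynomials: χ_{M1} = (x - 2)(x + 3)^2(x + 4), χ_{M2} = x^2(x + 2)^2, χ_{M3} = x^2(x + 2)^2, χ_{M4} = x^2(x + 2)^2.

{M1}: invariant factors (x - 2)(x + 3)^2(x + 4).

{M2, M3, M4}: invariant factors x, x(x + 2)^2.

Matrices are similar if and only if their invariant-factor lists agree; the partition into similarity classes is {M1}, {M2, M3, M4}.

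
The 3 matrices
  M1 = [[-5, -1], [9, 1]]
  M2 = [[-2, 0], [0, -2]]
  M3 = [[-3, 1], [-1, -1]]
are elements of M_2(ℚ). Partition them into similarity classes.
Characteristic polynomials: χ_{M1} = (x + 2)^2, χ_{M2} = (x + 2)^2, χ_{M3} = (x + 2)^2.

{M1, M3}: invariant factors (x + 2)^2.

{M2}: invariant factors x + 2, x + 2.

Matrices are similar if and only if their invariant-factor lists agree; the partition into similarity classes is {M1, M3}, {M2}.

2 classes: {M1, M3}, {M2}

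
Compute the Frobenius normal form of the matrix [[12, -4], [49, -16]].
R = [[0, -4], [1, -4]]

The invariant factors of A (the non-unit diagonal entries of the Smith normal form of xI - A over ℚ[x]) are (x + 2)^2, each dividing the next. The characteristic polynomial is their product, (x + 2)^2.

The rational canonical form is the block-diagonal matrix of companion matrices C(f_i):
R = [[0, -4], [1, -4]].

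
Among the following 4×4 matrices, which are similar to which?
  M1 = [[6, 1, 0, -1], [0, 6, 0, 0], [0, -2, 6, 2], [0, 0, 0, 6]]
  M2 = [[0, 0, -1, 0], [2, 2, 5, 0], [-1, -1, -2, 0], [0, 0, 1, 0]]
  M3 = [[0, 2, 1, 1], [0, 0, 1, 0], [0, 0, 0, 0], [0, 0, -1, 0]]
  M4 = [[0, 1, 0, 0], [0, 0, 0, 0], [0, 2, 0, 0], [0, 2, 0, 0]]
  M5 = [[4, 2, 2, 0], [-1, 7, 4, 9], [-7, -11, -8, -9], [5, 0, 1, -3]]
Characteristic polynomials: χ_{M1} = (x - 6)^4, χ_{M2} = x^4, χ_{M3} = x^4, χ_{M4} = x^4, χ_{M5} = x^4.

{M1}: invariant factors x - 6, x - 6, (x - 6)^2.

{M2, M3, M5}: invariant factors x, x^3.

{M4}: invariant factors x, x, x^2.

Matrices are similar if and only if their invariant-factor lists agree; the partition into similarity classes is {M1}, {M2, M3, M5}, {M4}.

3 classes: {M1}, {M2, M3, M5}, {M4}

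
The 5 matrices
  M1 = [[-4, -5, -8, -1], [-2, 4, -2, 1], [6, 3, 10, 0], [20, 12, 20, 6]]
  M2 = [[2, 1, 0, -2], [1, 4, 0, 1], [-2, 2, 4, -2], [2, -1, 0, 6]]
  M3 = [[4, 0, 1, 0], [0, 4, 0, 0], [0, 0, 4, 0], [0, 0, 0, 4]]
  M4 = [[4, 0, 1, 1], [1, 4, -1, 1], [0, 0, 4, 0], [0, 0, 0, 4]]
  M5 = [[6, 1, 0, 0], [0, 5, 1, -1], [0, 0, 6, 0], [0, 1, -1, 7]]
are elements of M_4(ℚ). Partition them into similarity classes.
Characteristic polynomials: χ_{M1} = (x - 4)^4, χ_{M2} = (x - 4)^4, χ_{M3} = (x - 4)^4, χ_{M4} = (x - 4)^4, χ_{M5} = (x - 6)^4.

{M1, M2, M4}: invariant factors x - 4, (x - 4)^3.

{M3}: invariant factors x - 4, x - 4, (x - 4)^2.

{M5}: invariant factors x - 6, (x - 6)^3.

Matrices are similar if and only if their invariant-factor lists agree; the partition into similarity classes is {M1, M2, M4}, {M3}, {M5}.

3 classes: {M1, M2, M4}, {M3}, {M5}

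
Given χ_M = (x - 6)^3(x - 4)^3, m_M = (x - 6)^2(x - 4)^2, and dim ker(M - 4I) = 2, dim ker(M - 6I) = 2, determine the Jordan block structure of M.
λ = 4: algebraic multiplicity 3 (exponent in χ_M), largest block size 2 (exponent in m_M), 2 blocks (geometric multiplicity). These force block sizes [2, 1].
λ = 6: algebraic multiplicity 3 (exponent in χ_M), largest block size 2 (exponent in m_M), 2 blocks (geometric multiplicity). These force block sizes [2, 1].

Jordan blocks: (4, 2), (4, 1), (6, 2), (6, 1)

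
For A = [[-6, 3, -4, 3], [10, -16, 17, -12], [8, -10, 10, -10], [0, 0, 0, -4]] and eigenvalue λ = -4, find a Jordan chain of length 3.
v_1 = [[0, 4, 3, 0]]^T, v_2 = [[0, 3, 2, 0]]^T, v_3 = [[1, -2, -2, 0]]^T

We seek v_1 ∈ ker((A + 4I)^3) \ ker((A + 4I)^2), then set v_{i+1} = (A + 4I) v_i.

One such chain is v_1 = [[0, 4, 3, 0]]^T, v_2 = [[0, 3, 2, 0]]^T, v_3 = [[1, -2, -2, 0]]^T. Check: (A + 4I) v_3 = [[0, 0, 0, 0]]^T = 0.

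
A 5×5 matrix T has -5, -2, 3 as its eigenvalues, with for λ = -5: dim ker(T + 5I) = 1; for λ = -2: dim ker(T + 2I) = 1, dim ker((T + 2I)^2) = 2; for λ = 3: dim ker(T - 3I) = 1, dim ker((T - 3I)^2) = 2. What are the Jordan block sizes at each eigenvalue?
λ = -5: successive nullity increments [1] count blocks of size ≥ k; block sizes are [1].
λ = -2: successive nullity increments [1, 1] count blocks of size ≥ k; block sizes are [2].
λ = 3: successive nullity increments [1, 1] count blocks of size ≥ k; block sizes are [2].

Jordan blocks: (-5, 1), (-2, 2), (3, 2)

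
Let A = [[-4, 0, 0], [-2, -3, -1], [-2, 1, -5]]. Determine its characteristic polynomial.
χ_A(x) = (x + 4)^3

xI - A = [[x + 4, 0, 0], [2, x + 3, 1], [2, -1, x + 5]].

Expanding det(xI - A) along the first row:
det(xI - A) = + (x + 4)·det([[x + 3, 1], [-1, x + 5]]) - (0)·det([[2, 1], [2, x + 5]]) + (0)·det([[2, x + 3], [2, -1]]).

Evaluating gives χ_A(x) = x^3 + 12x^2 + 48x + 64 = (x + 4)^3.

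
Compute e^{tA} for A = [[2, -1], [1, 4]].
A has Jordan form J = [[3, 1], [0, 3]] with A = PJP^{-1}, so e^{tA} = P e^{tJ} P^{-1}.

For a Jordan block J_k(λ), e^{tJ_k(λ)} = e^{λt} · (I + tN + t^2 N^2/2! + ... + t^{k-1} N^{k-1}/(k-1)!) where N is the nilpotent superdiagonal part.

Assembling the blocks and conjugating back gives the entries of e^{tA} as shown above.

e^{tA} = [[(1 - t)*e^{3*t}, -t*e^{3*t}], [t*e^{3*t}, (t + 1)*e^{3*t}]]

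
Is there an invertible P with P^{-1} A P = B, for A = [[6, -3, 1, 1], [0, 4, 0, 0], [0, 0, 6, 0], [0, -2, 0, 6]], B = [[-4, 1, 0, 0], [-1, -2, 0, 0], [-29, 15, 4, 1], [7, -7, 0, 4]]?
trace(A) = 22 but trace(B) = 2. The trace is a similarity invariant, so A and B are not similar.

No.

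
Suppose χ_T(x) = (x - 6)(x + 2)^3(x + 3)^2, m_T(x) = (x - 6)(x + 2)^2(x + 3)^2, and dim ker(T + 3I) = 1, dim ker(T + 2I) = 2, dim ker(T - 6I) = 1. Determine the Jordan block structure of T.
Jordan blocks: (-3, 2), (-2, 2), (-2, 1), (6, 1)

λ = -3: algebraic multiplicity 2 (exponent in χ_T), largest block size 2 (exponent in m_T), 1 block (geometric multiplicity). This forces block sizes [2].
λ = -2: algebraic multiplicity 3 (exponent in χ_T), largest block size 2 (exponent in m_T), 2 blocks (geometric multiplicity). These force block sizes [2, 1].
λ = 6: algebraic multiplicity 1 (exponent in χ_T), largest block size 1 (exponent in m_T), 1 block (geometric multiplicity). This forces block sizes [1].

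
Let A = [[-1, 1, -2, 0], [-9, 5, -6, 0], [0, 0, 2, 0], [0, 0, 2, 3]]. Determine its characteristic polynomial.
xI - A = [[x + 1, -1, 2, 0], [9, x - 5, 6, 0], [0, 0, x - 2, 0], [0, 0, -2, x - 3]].

Expanding det(xI - A) along the first row:
det(xI - A) = + (x + 1)·det([[x - 5, 6, 0], [0, x - 2, 0], [0, -2, x - 3]]) - (-1)·det([[9, 6, 0], [0, x - 2, 0], [0, -2, x - 3]]) + (2)·det([[9, x - 5, 0], [0, 0, 0], [0, 0, x - 3]]) - (0)·det([[9, x - 5, 6], [0, 0, x - 2], [0, 0, -2]]).

Evaluating gives χ_A(x) = x^4 - 9x^3 + 30x^2 - 44x + 24 = (x - 3)(x - 2)^3.

χ_A(x) = (x - 3)(x - 2)^3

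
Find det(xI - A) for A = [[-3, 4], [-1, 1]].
χ_A(x) = (x + 1)^2

xI - A = [[x + 3, -4], [1, x - 1]].

Expanding det(xI - A) along the first row:
det(xI - A) = + (x + 3)·det([[x - 1]]) - (-4)·det([[1]]).

Evaluating gives χ_A(x) = x^2 + 2x + 1 = (x + 1)^2.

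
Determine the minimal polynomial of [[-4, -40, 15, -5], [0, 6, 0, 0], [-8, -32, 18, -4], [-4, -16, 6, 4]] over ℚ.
m_A(x) = (x - 6)^2

The characteristic polynomial factors as (x - 6)^4. The minimal polynomial is ∏(x - λ)^{k_λ} where k_λ is the size of the largest Jordan block at λ.

For λ = 6: rank(A - 6I) = 1, and the largest Jordan block has size 2 (the smallest k with rank((A - 6I)^k) = rank((A - 6I)^(k+1))).

So m_A(x) = (x - 6)^2.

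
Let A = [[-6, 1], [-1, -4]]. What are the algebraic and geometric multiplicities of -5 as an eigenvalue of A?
algebraic multiplicity 2, geometric multiplicity 1

The characteristic polynomial is (x + 5)^2, so the factor x + 5 appears with exponent 2: the algebraic multiplicity is 2.

rank(A + 5I) = 1, so the eigenspace has dimension 2 - 1 = 1: the geometric multiplicity is 1.

Since 1 < 2, A is not diagonalizable.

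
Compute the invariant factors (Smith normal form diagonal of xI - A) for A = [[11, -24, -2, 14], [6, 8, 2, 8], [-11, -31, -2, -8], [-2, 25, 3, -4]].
The Jordan structure of A has elementary divisors (x + 5), (x - 6)^3. Arranging the block sizes at each eigenvalue in decreasing order and taking row products gives the invariant factors.

Invariant factors (smallest first, each dividing the next): (x - 6)^3(x + 5).

Check: the last factor (x - 6)^3(x + 5) is the minimal polynomial, and the product (x - 6)^3(x + 5) is the characteristic polynomial.

(x - 6)^3(x + 5)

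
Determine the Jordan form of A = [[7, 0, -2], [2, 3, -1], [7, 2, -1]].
The characteristic polynomial is det(xI - A) = (x - 3)^3, so the eigenvalues are 3 (algebraic multiplicity 3).

For λ = 3: rank(A - 3I) = 2, rank((A - 3I)^2) = 1, rank((A - 3I)^3) = 0. The eigenspace has dimension 3 - 2 = 1, so there is 1 Jordan block; the rank sequence gives block sizes [3].

Assembling the blocks gives the Jordan form J above.

J = [[3, 1, 0], [0, 3, 1], [0, 0, 3]]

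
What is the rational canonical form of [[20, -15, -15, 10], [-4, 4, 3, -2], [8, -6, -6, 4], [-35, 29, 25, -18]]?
R = [[0, 0, 0, 0], [1, 0, 0, -2], [0, 1, 0, 2], [0, 0, 1, 0]]

The invariant factors of A (the non-unit diagonal entries of the Smith normal form of xI - A over ℚ[x]) are x(x^3 - 2x + 2), each dividing the next. The characteristic polynomial is their product, x(x^3 - 2x + 2).

The rational canonical form is the block-diagonal matrix of companion matrices C(f_i):
R = [[0, 0, 0, 0], [1, 0, 0, -2], [0, 1, 0, 2], [0, 0, 1, 0]].

Note the characteristic polynomial does not split into linear factors over ℚ, so A has no Jordan form over ℚ; the rational canonical form exists over any field.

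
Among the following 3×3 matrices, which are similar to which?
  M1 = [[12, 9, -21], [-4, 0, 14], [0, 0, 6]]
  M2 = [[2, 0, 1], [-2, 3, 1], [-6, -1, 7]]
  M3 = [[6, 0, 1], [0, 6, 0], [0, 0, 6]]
Characteristic polynomials: χ_{M1} = (x - 6)^3, χ_{M2} = (x - 4)^3, χ_{M3} = (x - 6)^3.

{M1, M3}: invariant factors x - 6, (x - 6)^2.

{M2}: invariant factors (x - 4)^3.

Matrices are similar if and only if their invariant-factor lists agree; the partition into similarity classes is {M1, M3}, {M2}.

2 classes: {M1, M3}, {M2}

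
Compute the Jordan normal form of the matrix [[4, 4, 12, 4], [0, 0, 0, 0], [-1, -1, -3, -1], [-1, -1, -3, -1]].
J = [[0, 1, 0, 0], [0, 0, 0, 0], [0, 0, 0, 0], [0, 0, 0, 0]]

The characteristic polynomial is det(xI - A) = x^4, so the eigenvalues are 0 (algebraic multiplicity 4).

For λ = 0: rank(A) = 1, rank(A^2) = 0. The eigenspace has dimension 4 - 1 = 3, so there are 3 Jordan blocks; the rank sequence gives block sizes [2, 1, 1].

Assembling the blocks gives the Jordan form J above.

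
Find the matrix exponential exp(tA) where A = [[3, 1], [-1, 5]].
e^{tA} = [[(1 - t)*e^{4*t}, t*e^{4*t}], [-t*e^{4*t}, (t + 1)*e^{4*t}]]

A has Jordan form J = [[4, 1], [0, 4]] with A = PJP^{-1}, so e^{tA} = P e^{tJ} P^{-1}.

For a Jordan block J_k(λ), e^{tJ_k(λ)} = e^{λt} · (I + tN + t^2 N^2/2! + ... + t^{k-1} N^{k-1}/(k-1)!) where N is the nilpotent superdiagonal part.

Assembling the blocks and conjugating back gives the entries of e^{tA} as shown above.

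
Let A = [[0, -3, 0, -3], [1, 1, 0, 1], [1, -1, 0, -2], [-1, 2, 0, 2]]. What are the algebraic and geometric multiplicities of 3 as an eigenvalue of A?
algebraic multiplicity 1, geometric multiplicity 1

The characteristic polynomial is x^3(x - 3), so the factor x - 3 appears with exponent 1: the algebraic multiplicity is 1.

rank(A - 3I) = 3, so the eigenspace has dimension 4 - 3 = 1: the geometric multiplicity is 1.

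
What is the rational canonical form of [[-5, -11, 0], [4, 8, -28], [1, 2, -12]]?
The invariant factors of A (the non-unit diagonal entries of the Smith normal form of xI - A over ℚ[x]) are (x + 2)^2(x + 5), each dividing the next. The characteristic polynomial is their product, (x + 2)^2(x + 5).

The rational canonical form is the block-diagonal matrix of companion matrices C(f_i):
R = [[0, 0, -20], [1, 0, -24], [0, 1, -9]].

R = [[0, 0, -20], [1, 0, -24], [0, 1, -9]]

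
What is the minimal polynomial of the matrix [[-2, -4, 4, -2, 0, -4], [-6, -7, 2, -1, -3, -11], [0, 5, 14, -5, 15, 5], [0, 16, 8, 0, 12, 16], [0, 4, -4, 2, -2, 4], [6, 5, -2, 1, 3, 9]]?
m_A(x) = (x - 4)^2(x + 2)

The characteristic polynomial factors as (x - 4)^4(x + 2)^2. The minimal polynomial is ∏(x - λ)^{k_λ} where k_λ is the size of the largest Jordan block at λ.

For λ = -2: rank(A + 2I) = 4, and the largest Jordan block has size 1 (the smallest k with rank((A + 2I)^k) = rank((A + 2I)^(k+1))).
For λ = 4: rank(A - 4I) = 3, and the largest Jordan block has size 2 (the smallest k with rank((A - 4I)^k) = rank((A - 4I)^(k+1))).

So m_A(x) = (x - 4)^2(x + 2).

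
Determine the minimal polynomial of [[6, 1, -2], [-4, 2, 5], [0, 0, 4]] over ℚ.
The characteristic polynomial factors as (x - 4)^3. The minimal polynomial is ∏(x - λ)^{k_λ} where k_λ is the size of the largest Jordan block at λ.

For λ = 4: rank(A - 4I) = 2, and the largest Jordan block has size 3 (the smallest k with rank((A - 4I)^k) = rank((A - 4I)^(k+1))).

So m_A(x) = (x - 4)^3.

m_A(x) = (x - 4)^3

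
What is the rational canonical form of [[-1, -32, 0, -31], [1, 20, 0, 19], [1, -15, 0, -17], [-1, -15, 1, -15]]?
R = [[0, 0, 0, -12], [1, 0, 0, -5], [0, 1, 0, 2], [0, 0, 1, 4]]

The invariant factors of A (the non-unit diagonal entries of the Smith normal form of xI - A over ℚ[x]) are (x - 4)(x^3 - 2x - 3), each dividing the next. The characteristic polynomial is their product, (x - 4)(x^3 - 2x - 3).

The rational canonical form is the block-diagonal matrix of companion matrices C(f_i):
R = [[0, 0, 0, -12], [1, 0, 0, -5], [0, 1, 0, 2], [0, 0, 1, 4]].

Note the characteristic polynomial does not split into linear factors over ℚ, so A has no Jordan form over ℚ; the rational canonical form exists over any field.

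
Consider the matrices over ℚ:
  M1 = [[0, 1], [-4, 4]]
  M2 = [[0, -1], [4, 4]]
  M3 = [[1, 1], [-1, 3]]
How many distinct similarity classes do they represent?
Characteristic polynomials: χ_{M1} = (x - 2)^2, χ_{M2} = (x - 2)^2, χ_{M3} = (x - 2)^2.

{M1, M2, M3}: invariant factors (x - 2)^2.

Matrices are similar if and only if their invariant-factor lists agree; the partition into similarity classes is {M1, M2, M3}.

1 class: {M1, M2, M3}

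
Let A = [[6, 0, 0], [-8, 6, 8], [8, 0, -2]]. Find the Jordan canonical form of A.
J = [[-2, 0, 0], [0, 6, 0], [0, 0, 6]]

The characteristic polynomial is det(xI - A) = (x - 6)^2(x + 2), so the eigenvalues are -2 (algebraic multiplicity 1), 6 (algebraic multiplicity 2).

For λ = -2: algebraic multiplicity 1 gives one 1×1 block.

For λ = 6: rank(A - 6I) = 1. The eigenspace has dimension 3 - 1 = 2, so there are 2 Jordan blocks; the rank sequence gives block sizes [1, 1].

Assembling the blocks gives the Jordan form J above.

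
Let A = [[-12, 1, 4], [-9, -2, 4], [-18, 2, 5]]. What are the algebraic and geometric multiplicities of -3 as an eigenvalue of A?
algebraic multiplicity 3, geometric multiplicity 2

The characteristic polynomial is (x + 3)^3, so the factor x + 3 appears with exponent 3: the algebraic multiplicity is 3.

rank(A + 3I) = 1, so the eigenspace has dimension 3 - 1 = 2: the geometric multiplicity is 2.

Since 2 < 3, A is not diagonalizable.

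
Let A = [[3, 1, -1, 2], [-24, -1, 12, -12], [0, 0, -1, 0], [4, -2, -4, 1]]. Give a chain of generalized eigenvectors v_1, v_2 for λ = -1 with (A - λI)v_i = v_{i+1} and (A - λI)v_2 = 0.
We seek v_1 ∈ ker((A + I)^2) \ ker(A + I), then set v_{i+1} = (A + I) v_i.

One such chain is v_1 = [[-1, 1, 0, 2]]^T, v_2 = [[1, 0, 0, -2]]^T. Check: (A + I) v_2 = [[0, 0, 0, 0]]^T = 0.

v_1 = [[-1, 1, 0, 2]]^T, v_2 = [[1, 0, 0, -2]]^T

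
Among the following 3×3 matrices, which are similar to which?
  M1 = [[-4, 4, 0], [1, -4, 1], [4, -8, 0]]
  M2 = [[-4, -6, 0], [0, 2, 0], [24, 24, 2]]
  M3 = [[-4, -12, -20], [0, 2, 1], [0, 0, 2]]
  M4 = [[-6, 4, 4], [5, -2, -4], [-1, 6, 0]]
Characteristic polynomials: χ_{M1} = (x + 2)^2(x + 4), χ_{M2} = (x - 2)^2(x + 4), χ_{M3} = (x - 2)^2(x + 4), χ_{M4} = (x + 2)^2(x + 4).

{M1, M4}: invariant factors (x + 2)^2(x + 4).

{M2}: invariant factors x - 2, (x - 2)(x + 4).

{M3}: invariant factors (x - 2)^2(x + 4).

Matrices are similar if and only if their invariant-factor lists agree; the partition into similarity classes is {M1, M4}, {M2}, {M3}.

3 classes: {M1, M4}, {M2}, {M3}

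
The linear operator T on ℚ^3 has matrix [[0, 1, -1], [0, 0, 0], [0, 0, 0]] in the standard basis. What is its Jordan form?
J = [[0, 1, 0], [0, 0, 0], [0, 0, 0]]

The characteristic polynomial is det(xI - A) = x^3, so the eigenvalues are 0 (algebraic multiplicity 3).

For λ = 0: rank(A) = 1, rank(A^2) = 0. The eigenspace has dimension 3 - 1 = 2, so there are 2 Jordan blocks; the rank sequence gives block sizes [2, 1].

Assembling the blocks gives the Jordan form J above.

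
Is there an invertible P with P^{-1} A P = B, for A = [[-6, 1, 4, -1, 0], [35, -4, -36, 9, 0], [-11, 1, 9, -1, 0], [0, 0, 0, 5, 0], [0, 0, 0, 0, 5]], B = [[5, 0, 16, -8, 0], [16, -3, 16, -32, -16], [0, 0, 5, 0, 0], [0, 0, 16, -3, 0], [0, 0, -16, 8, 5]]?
Both have characteristic polynomial (x - 5)^3(x + 3)^2, but the minimal polynomial of A is (x - 5)(x + 3)^2 while the minimal polynomial of B is (x - 5)(x + 3). The minimal polynomial is a similarity invariant, so A and B are not similar.

No.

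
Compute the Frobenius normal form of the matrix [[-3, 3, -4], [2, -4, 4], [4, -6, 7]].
The invariant factors of A (the non-unit diagonal entries of the Smith normal form of xI - A over ℚ[x]) are x + 1, (x - 2)(x + 1), each dividing the next. The characteristic polynomial is their product, (x - 2)(x + 1)^2.

The rational canonical form is the block-diagonal matrix of companion matrices C(f_i):
R = [[-1, 0, 0], [0, 0, 2], [0, 1, 1]].

R = [[-1, 0, 0], [0, 0, 2], [0, 1, 1]]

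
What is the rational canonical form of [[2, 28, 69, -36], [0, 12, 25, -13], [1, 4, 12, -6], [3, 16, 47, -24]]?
The invariant factors of A (the non-unit diagonal entries of the Smith normal form of xI - A over ℚ[x]) are (x - 2)(x^3 - 3x + 4), each dividing the next. The characteristic polynomial is their product, (x - 2)(x^3 - 3x + 4).

The rational canonical form is the block-diagonal matrix of companion matrices C(f_i):
R = [[0, 0, 0, 8], [1, 0, 0, -10], [0, 1, 0, 3], [0, 0, 1, 2]].

Note the characteristic polynomial does not split into linear factors over ℚ, so A has no Jordan form over ℚ; the rational canonical form exists over any field.

R = [[0, 0, 0, 8], [1, 0, 0, -10], [0, 1, 0, 3], [0, 0, 1, 2]]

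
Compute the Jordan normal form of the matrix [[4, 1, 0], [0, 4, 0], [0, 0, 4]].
J = [[4, 1, 0], [0, 4, 0], [0, 0, 4]]

The characteristic polynomial is det(xI - A) = (x - 4)^3, so the eigenvalues are 4 (algebraic multiplicity 3).

For λ = 4: rank(A - 4I) = 1, rank((A - 4I)^2) = 0. The eigenspace has dimension 3 - 1 = 2, so there are 2 Jordan blocks; the rank sequence gives block sizes [2, 1].

Assembling the blocks gives the Jordan form J above.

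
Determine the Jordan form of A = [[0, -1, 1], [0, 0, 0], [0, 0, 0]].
J = [[0, 1, 0], [0, 0, 0], [0, 0, 0]]

The characteristic polynomial is det(xI - A) = x^3, so the eigenvalues are 0 (algebraic multiplicity 3).

For λ = 0: rank(A) = 1, rank(A^2) = 0. The eigenspace has dimension 3 - 1 = 2, so there are 2 Jordan blocks; the rank sequence gives block sizes [2, 1].

Assembling the blocks gives the Jordan form J above.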